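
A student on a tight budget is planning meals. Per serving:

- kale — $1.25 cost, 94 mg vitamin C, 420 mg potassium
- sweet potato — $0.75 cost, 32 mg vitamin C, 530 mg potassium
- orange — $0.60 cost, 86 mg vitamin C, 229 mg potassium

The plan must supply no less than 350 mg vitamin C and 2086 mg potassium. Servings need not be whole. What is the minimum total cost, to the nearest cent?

kale only: max(350/94, 2086/420) = 4.967 servings → $6.21.
sweet potato only: max(350/32, 2086/530) = 10.94 servings → $8.20.
orange only: max(350/86, 2086/229) = 9.109 servings → $5.47.
kale + sweet potato with both tight: 3.264 servings and 1.349 servings → $5.09.
kale + orange: the both-tight solution has a negative serving — not a feasible corner.
sweet potato + orange with both tight: 2.595 servings and 3.104 servings → $3.81.
Cheapest feasible corner: $3.81.

$3.81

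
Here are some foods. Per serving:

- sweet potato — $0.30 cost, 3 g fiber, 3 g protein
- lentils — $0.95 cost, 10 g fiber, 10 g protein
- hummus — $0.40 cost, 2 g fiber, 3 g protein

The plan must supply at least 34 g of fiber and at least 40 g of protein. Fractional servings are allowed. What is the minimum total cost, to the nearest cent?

With two linear requirements the optimum uses one or two foods; enumerate the corners.
sweet potato only: max(34/3, 40/3) = 13.33 servings → $4.00.
lentils only: max(34/10, 40/10) = 4 servings → $3.80.
hummus only: max(34/2, 40/3) = 17 servings → $6.80.
sweet potato + lentils (both tight): parallel constraints — no distinct corner.
sweet potato + hummus with both tight: 7.333 servings and 6 servings → $4.60.
lentils + hummus with both tight: 2.2 servings and 6 servings → $4.49.
The minimum over all feasible corners is $3.80.

$3.80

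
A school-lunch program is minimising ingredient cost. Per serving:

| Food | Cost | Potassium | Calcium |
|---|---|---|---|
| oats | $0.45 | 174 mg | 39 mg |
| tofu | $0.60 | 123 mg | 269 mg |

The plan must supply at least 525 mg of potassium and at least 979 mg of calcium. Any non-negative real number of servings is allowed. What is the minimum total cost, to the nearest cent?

$2.36

This is a tiny linear program; its minimum lies at a vertex of the feasible set. List the vertices and price them.
oats only: max(525/174, 979/39) = 25.1 servings → $11.30.
tofu only: max(525/123, 979/269) = 4.268 servings → $2.56.
oats + tofu with both tight: 0.4953 servings and 3.568 servings → $2.36.
Cheapest feasible corner: $2.36.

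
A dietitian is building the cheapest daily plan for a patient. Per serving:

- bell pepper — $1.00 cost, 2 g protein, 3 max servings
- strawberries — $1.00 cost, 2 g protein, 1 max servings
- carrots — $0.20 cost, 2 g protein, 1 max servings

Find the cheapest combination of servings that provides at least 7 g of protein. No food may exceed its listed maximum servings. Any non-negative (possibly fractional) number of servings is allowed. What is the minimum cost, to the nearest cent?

$2.70

Cost per g of protein: carrots $0.1000, bell pepper $0.5000, strawberries $0.5000.
Take 1 serving of carrots: +2.0 g protein for $0.20 (total $0.20, still need 5.0 g).
Take 2.5 servings of bell pepper: +5.0 g protein for $2.50 (total $2.70, still need 0.0 g).
Filling from the cheapest source first is optimal under one linear minimum: $2.70.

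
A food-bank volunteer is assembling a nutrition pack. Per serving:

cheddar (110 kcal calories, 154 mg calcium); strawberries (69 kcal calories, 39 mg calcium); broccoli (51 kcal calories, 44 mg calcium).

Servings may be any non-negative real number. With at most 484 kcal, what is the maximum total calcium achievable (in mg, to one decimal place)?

677.6 mg

Calcium per kcal: cheddar 1.4, broccoli 0.8627, strawberries 0.5652.
With no serving limits, spend the whole calories allowance on cheddar: 484 kcal / 110 kcal × 154 mg = 677.6 mg.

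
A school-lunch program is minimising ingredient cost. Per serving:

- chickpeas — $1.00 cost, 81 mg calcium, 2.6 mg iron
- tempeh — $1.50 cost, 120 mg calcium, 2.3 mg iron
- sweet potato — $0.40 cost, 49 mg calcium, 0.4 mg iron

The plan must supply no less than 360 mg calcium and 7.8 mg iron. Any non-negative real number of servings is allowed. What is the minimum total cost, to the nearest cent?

Check every corner: each single food scaled to meet both minima, and each pair solved so both constraints bind.
chickpeas only: max(360/81, 7.8/2.6) = 4.444 servings → $4.44.
tempeh only: max(360/120, 7.8/2.3) = 3.391 servings → $5.09.
sweet potato only: max(360/49, 7.8/0.4) = 19.5 servings → $7.80.
chickpeas + tempeh with both tight: 0.8592 servings and 2.42 servings → $4.49.
chickpeas + sweet potato with both tight: 2.507 servings and 3.202 servings → $3.79.
tempeh + sweet potato: the both-tight solution has a negative serving — not a feasible corner.
Cheapest feasible corner: $3.79.

$3.79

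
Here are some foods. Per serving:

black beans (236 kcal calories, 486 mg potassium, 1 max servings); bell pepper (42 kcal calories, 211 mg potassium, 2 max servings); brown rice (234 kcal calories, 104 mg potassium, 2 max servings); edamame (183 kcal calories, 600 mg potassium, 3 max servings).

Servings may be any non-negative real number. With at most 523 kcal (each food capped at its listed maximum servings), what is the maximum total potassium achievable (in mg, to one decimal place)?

Potassium per kcal: bell pepper 5.024, edamame 3.279, black beans 2.059, brown rice 0.4444.
Take 2 servings of bell pepper: uses 84 kcal, +422.0 mg potassium (running total 422.0 mg).
Take 2.399 servings of edamame: uses 439 kcal, +1439.3 mg potassium (running total 1861.3 mg).
Greedy by best ratio exhausts the calories allowance optimally: 1861.3 mg.

1861.3 mg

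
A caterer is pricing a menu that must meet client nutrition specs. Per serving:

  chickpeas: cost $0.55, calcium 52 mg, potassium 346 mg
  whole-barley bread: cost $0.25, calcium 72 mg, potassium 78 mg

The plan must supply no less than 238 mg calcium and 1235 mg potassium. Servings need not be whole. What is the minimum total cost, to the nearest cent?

$2.07

Compare the cost at each extreme point of the feasible region.
chickpeas only: max(238/52, 1235/346) = 4.577 servings → $2.52.
whole-barley bread only: max(238/72, 1235/78) = 15.83 servings → $3.96.
chickpeas + whole-barley bread with both tight: 3.373 servings and 0.8692 servings → $2.07.
Cheapest feasible corner: $2.07.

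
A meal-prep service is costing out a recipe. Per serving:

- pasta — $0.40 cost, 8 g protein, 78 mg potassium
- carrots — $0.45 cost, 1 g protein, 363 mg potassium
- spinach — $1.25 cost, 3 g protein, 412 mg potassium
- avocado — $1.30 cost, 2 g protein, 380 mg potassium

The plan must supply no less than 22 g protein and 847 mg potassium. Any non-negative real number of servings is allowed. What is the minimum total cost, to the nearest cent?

$1.82

A basic optimal solution has at most two foods positive. Try each food alone and each pair with both targets met exactly.
pasta only: max(22/8, 847/78) = 10.86 servings → $4.34.
carrots only: max(22/1, 847/363) = 22 servings → $9.90.
spinach only: max(22/3, 847/412) = 7.333 servings → $9.17.
avocado only: max(22/2, 847/380) = 11 servings → $14.30.
pasta + carrots with both tight: 2.526 servings and 1.791 servings → $1.82.
pasta + spinach with both tight: 2.13 servings and 1.653 servings → $2.92.
pasta + avocado with both tight: 2.311 servings and 1.755 servings → $3.21.
carrots + spinach: intersection lies outside the first quadrant.
carrots + avocado with both targets exact would need a negative amount; discard.
spinach + avocado with both targets exact would need a negative amount; discard.
So the least-cost plan costs $1.82.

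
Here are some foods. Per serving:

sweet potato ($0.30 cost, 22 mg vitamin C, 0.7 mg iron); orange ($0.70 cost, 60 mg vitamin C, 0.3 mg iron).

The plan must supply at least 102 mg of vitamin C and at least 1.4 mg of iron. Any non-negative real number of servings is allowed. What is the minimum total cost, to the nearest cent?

$1.26

Minimising a linear cost over {vitamin C ≥ 102, iron ≥ 1.4, servings ≥ 0} — the optimum is at a vertex, using one or two foods.
sweet potato only: max(102/22, 1.4/0.7) = 4.636 servings → $1.39.
orange only: max(102/60, 1.4/0.3) = 4.667 servings → $3.27.
sweet potato + orange with both tight: 1.508 servings and 1.147 servings → $1.26.
The minimum over all feasible corners is $1.26.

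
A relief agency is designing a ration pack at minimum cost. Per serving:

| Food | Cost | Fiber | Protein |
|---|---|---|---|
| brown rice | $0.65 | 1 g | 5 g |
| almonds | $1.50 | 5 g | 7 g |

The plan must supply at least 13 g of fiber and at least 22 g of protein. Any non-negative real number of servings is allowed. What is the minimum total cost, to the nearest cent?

Minimising a linear cost over {fiber ≥ 13, protein ≥ 22, servings ≥ 0} — the optimum is at a vertex, using one or two foods.
brown rice only: max(13/1, 22/5) = 13 servings → $8.45.
almonds only: max(13/5, 22/7) = 3.143 servings → $4.71.
brown rice + almonds with both tight: 1.056 servings and 2.389 servings → $4.27.
So the least-cost plan costs $4.27.

$4.27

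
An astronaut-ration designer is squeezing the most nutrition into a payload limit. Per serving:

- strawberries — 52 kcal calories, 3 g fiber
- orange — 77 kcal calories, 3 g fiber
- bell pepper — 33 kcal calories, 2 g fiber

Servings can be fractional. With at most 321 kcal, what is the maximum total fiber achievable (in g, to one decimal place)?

19.5 g

Fiber per kcal: bell pepper 0.06061, strawberries 0.05769, orange 0.03896.
With no serving limits, spend the whole calories allowance on bell pepper: 321 kcal / 33 kcal × 2 g = 19.5 g.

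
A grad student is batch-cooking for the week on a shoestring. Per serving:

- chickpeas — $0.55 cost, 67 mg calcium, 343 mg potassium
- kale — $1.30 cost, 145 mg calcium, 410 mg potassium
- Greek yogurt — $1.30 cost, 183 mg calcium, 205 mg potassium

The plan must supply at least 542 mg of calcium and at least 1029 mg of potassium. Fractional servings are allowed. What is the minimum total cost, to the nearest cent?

$3.97

The cheapest plan sits at a corner of the feasible region — with two constraints it uses at most two foods.
chickpeas only: max(542/67, 1029/343) = 8.09 servings → $4.45.
kale only: max(542/145, 1029/410) = 3.738 servings → $4.86.
Greek yogurt only: max(542/183, 1029/205) = 5.02 servings → $6.53.
chickpeas + kale: intersection lies outside the first quadrant.
chickpeas + Greek yogurt with both tight: 1.574 servings and 2.385 servings → $3.97.
kale + Greek yogurt with both tight: 1.704 servings and 1.612 servings → $4.31.
The minimum over all feasible corners is $3.97.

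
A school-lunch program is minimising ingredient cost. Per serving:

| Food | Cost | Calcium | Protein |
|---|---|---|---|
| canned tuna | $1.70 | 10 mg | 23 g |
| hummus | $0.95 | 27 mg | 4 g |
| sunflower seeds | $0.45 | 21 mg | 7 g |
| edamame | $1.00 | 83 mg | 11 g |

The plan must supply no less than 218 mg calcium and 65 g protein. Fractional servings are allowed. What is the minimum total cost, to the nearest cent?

Two binding constraints pin down two serving amounts, so the optimal mix uses at most two foods. The candidates are each food alone (scaled to the tighter of calcium/protein) and each pair with both constraints tight.
canned tuna only: max(218/10, 65/23) = 21.8 servings → $37.06.
hummus only: max(218/27, 65/4) = 16.25 servings → $15.44.
sunflower seeds only: max(218/21, 65/7) = 10.38 servings → $4.67.
edamame only: max(218/83, 65/11) = 5.909 servings → $5.91.
canned tuna + hummus with both tight: 1.52 servings and 7.511 servings → $9.72.
canned tuna + sunflower seeds: intersection lies outside the first quadrant.
canned tuna + edamame with both tight: 1.666 servings and 2.426 servings → $5.26.
hummus + sunflower seeds with both tight: 1.533 servings and 8.41 servings → $5.24.
hummus + edamame: the both-tight solution has a negative serving — not a feasible corner.
sunflower seeds + edamame with both tight: 8.563 servings and 0.46 servings → $4.31.
So the least-cost plan costs $4.31.

$4.31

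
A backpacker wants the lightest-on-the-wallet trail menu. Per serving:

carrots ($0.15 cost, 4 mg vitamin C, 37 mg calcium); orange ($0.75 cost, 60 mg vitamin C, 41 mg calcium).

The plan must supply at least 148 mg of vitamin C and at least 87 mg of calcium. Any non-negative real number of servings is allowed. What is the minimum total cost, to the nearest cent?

For a min-cost LP with two ≥-constraints, a basic feasible solution has at most two positive variables.
carrots only: max(148/4, 87/37) = 37 servings → $5.55.
orange only: max(148/60, 87/41) = 2.467 servings → $1.85.
carrots + orange with both targets exact would need a negative amount; discard.
So the least-cost plan costs $1.85.

$1.85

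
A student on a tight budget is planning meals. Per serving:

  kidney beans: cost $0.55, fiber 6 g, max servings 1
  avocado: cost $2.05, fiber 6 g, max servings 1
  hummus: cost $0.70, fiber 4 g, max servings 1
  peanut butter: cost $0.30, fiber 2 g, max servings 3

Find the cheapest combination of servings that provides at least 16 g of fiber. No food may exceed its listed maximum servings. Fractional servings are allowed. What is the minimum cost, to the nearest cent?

Cost per g of fiber: kidney beans $0.0917, peanut butter $0.1500, hummus $0.1750, avocado $0.3417.
Take 1 serving of kidney beans: +6.0 g fiber for $0.55 (total $0.55, still need 10.0 g).
Take 3 servings of peanut butter: +6.0 g fiber for $0.90 (total $1.45, still need 4.0 g).
Take 1 serving of hummus: +4.0 g fiber for $0.70 (total $2.15, still need 0.0 g).
Filling from the cheapest source first is optimal under one linear minimum: $2.15.

$2.15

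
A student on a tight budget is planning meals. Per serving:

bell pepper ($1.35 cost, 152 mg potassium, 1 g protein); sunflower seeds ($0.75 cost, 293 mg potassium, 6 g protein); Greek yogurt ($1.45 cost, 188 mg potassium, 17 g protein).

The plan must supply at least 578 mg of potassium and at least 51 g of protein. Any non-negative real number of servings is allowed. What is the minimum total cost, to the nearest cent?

bell pepper only: max(578/152, 51/1) = 51 servings → $68.85.
sunflower seeds only: max(578/293, 51/6) = 8.5 servings → $6.38.
Greek yogurt only: max(578/188, 51/17) = 3.074 servings → $4.46.
bell pepper + sunflower seeds: intersection lies outside the first quadrant.
bell pepper + Greek yogurt with both tight: 0.09933 servings and 2.994 servings → $4.48.
sunflower seeds + Greek yogurt with both tight: 0.06177 servings and 2.978 servings → $4.36.
Cheapest feasible corner: $4.36.

$4.36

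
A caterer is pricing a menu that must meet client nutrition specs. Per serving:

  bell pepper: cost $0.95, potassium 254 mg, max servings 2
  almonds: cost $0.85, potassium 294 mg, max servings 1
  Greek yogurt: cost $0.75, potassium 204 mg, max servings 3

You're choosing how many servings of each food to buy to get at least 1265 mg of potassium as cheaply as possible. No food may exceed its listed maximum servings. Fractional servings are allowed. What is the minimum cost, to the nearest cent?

$4.44

Cost per mg of potassium: almonds $0.0029, Greek yogurt $0.0037, bell pepper $0.0037.
Take 1 serving of almonds: +294.0 mg potassium for $0.85 (total $0.85, still need 971.0 mg).
Take 3 servings of Greek yogurt: +612.0 mg potassium for $2.25 (total $3.10, still need 359.0 mg).
Take 1.413 servings of bell pepper: +359.0 mg potassium for $1.34 (total $4.44, still need 0.0 mg).
Greedy by cheapest-per-mg is optimal for a single linear constraint, so the minimum cost is $4.44.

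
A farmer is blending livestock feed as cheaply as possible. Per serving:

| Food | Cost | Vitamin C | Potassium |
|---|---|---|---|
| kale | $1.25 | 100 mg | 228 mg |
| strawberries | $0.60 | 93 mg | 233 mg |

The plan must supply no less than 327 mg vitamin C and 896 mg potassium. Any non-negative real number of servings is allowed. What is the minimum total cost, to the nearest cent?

A basic optimal solution has at most two foods positive. Try each food alone and each pair with both targets met exactly.
kale only: max(327/100, 896/228) = 3.93 servings → $4.91.
strawberries only: max(327/93, 896/233) = 3.845 servings → $2.31.
kale + strawberries: intersection lies outside the first quadrant.
Cheapest feasible corner: $2.31.

$2.31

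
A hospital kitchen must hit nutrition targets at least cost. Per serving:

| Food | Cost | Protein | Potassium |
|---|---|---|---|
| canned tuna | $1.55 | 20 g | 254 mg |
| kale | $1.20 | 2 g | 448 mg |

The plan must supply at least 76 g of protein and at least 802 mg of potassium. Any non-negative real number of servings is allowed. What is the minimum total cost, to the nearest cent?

canned tuna only: max(76/20, 802/254) = 3.8 servings → $5.89.
kale only: max(76/2, 802/448) = 38 servings → $45.60.
canned tuna + kale with both targets exact would need a negative amount; discard.
The minimum over all feasible corners is $5.89.

$5.89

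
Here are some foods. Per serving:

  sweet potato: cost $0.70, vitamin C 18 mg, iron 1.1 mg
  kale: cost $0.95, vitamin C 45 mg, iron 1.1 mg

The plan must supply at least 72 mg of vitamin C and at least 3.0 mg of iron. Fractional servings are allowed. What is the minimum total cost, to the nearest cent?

Two binding constraints pin down two serving amounts, so the optimal mix uses at most two foods. The candidates are each food alone (scaled to the tighter of vitamin C/iron) and each pair with both constraints tight.
sweet potato only: max(72/18, 3.0/1.1) = 4 servings → $2.80.
kale only: max(72/45, 3.0/1.1) = 2.727 servings → $2.59.
sweet potato + kale with both tight: 1.879 servings and 0.8485 servings → $2.12.
The minimum over all feasible corners is $2.12.

$2.12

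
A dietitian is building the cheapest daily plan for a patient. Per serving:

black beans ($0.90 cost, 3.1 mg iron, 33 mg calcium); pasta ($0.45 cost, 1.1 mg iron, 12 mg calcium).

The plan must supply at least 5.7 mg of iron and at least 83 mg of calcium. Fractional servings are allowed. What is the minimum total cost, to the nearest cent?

black beans only: max(5.7/3.1, 83/33) = 2.515 servings → $2.26.
pasta only: max(5.7/1.1, 83/12) = 6.917 servings → $3.11.
black beans + pasta with both targets exact would need a negative amount; discard.
The minimum over all feasible corners is $2.26.

$2.26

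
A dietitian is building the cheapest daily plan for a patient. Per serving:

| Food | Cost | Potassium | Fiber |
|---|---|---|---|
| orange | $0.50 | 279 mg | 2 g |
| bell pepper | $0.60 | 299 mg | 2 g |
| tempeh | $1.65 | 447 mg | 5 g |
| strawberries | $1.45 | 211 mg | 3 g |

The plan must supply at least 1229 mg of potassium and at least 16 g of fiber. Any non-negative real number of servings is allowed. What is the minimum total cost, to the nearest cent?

orange only: max(1229/279, 16/2) = 8 servings → $4.00.
bell pepper only: max(1229/299, 16/2) = 8 servings → $4.80.
tempeh only: max(1229/447, 16/5) = 3.2 servings → $5.28.
strawberries only: max(1229/211, 16/3) = 5.825 servings → $8.45.
orange + bell pepper: intersection lies outside the first quadrant.
orange + tempeh with both targets exact would need a negative amount; discard.
orange + strawberries with both tight: 0.7494 servings and 4.834 servings → $7.38.
bell pepper + tempeh with both targets exact would need a negative amount; discard.
bell pepper + strawberries with both tight: 0.6547 servings and 4.897 servings → $7.49.
tempeh + strawberries with both tight: 1.087 servings and 3.521 servings → $6.90.
The minimum over all feasible corners is $4.00.

$4.00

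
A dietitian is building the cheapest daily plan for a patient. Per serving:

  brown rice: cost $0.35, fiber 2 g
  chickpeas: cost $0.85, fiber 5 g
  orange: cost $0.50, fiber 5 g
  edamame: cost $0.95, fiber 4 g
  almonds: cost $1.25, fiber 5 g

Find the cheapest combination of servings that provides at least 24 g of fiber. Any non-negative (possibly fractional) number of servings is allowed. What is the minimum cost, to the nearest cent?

Cost per g of fiber: orange $0.1000, chickpeas $0.1700, brown rice $0.1750, edamame $0.2375, almonds $0.2500.
With no serving limits, use only orange: 24 g / 5 g = 4.8 servings × $0.50 = $2.40.

$2.40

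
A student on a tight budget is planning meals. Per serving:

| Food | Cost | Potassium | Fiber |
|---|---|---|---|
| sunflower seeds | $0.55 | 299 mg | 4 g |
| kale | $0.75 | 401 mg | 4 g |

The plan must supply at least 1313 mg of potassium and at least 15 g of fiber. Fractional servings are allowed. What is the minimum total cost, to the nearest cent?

The cheapest plan sits at a corner of the feasible region — with two constraints it uses at most two foods.
sunflower seeds only: max(1313/299, 15/4) = 4.391 servings → $2.42.
kale only: max(1313/401, 15/4) = 3.75 servings → $2.81.
sunflower seeds + kale with both tight: 1.87 servings and 1.88 servings → $2.44.
So the least-cost plan costs $2.42.

$2.42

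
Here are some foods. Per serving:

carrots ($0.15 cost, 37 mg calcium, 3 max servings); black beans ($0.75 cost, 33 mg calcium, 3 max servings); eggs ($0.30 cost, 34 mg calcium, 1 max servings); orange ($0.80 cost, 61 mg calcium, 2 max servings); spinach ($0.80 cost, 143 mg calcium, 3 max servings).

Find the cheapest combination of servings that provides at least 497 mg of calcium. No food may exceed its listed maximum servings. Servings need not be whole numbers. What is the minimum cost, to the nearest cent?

Cost per mg of calcium: carrots $0.0041, spinach $0.0056, eggs $0.0088, orange $0.0131, black beans $0.0227.
Take 3 servings of carrots: +111.0 mg calcium for $0.45 (total $0.45, still need 386.0 mg).
Take 2.699 servings of spinach: +386.0 mg calcium for $2.16 (total $2.61, still need 0.0 mg).
Greedy by cheapest-per-mg is optimal for a single linear constraint, so the minimum cost is $2.61.

$2.61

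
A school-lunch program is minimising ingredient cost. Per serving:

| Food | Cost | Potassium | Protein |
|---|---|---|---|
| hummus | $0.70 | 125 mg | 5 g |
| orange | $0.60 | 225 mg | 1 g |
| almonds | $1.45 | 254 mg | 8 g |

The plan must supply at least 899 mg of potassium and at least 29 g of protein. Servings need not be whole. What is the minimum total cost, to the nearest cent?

$4.46

hummus only: max(899/125, 29/5) = 7.192 servings → $5.03.
orange only: max(899/225, 29/1) = 29 servings → $17.40.
almonds only: max(899/254, 29/8) = 3.625 servings → $5.26.
hummus + orange with both tight: 5.626 servings and 0.87 servings → $4.46.
hummus + almonds with both tight: 0.6444 servings and 3.222 servings → $5.12.
orange + almonds: the both-tight solution has a negative serving — not a feasible corner.
The minimum over all feasible corners is $4.46.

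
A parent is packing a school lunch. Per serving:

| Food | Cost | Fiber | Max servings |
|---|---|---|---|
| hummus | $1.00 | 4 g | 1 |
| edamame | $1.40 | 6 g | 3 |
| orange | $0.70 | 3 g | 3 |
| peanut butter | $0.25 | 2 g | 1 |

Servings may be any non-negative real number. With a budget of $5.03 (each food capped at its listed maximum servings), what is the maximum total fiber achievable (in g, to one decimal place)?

Fiber per dollar: peanut butter 8, edamame 4.286, orange 4.286, hummus 4.
Take 1 serving of peanut butter: spends $0.25, +2.0 g fiber (running total 2.0 g).
Take 3 servings of edamame: spends $4.20, +18.0 g fiber (running total 20.0 g).
Take 0.8286 servings of orange: spends $0.58, +2.5 g fiber (running total 22.5 g).
Greedy by best ratio exhausts the cost allowance optimally: 22.5 g.

22.5 g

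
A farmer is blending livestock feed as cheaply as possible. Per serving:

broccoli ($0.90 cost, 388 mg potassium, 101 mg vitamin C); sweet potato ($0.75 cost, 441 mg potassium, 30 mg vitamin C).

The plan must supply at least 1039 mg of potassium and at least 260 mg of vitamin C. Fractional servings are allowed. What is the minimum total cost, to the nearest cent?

$2.38

Compare the cost at each extreme point of the feasible region.
broccoli only: max(1039/388, 260/101) = 2.678 servings → $2.41.
sweet potato only: max(1039/441, 260/30) = 8.667 servings → $6.50.
broccoli + sweet potato with both tight: 2.538 servings and 0.1234 servings → $2.38.
So the least-cost plan costs $2.38.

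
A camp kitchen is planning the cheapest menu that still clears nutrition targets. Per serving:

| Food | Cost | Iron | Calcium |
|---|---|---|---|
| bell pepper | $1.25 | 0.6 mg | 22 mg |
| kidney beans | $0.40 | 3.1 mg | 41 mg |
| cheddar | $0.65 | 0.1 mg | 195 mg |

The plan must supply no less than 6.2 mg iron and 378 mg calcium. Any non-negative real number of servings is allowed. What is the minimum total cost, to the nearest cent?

For a min-cost LP with two ≥-constraints, a basic feasible solution has at most two positive variables.
bell pepper only: max(6.2/0.6, 378/22) = 17.18 servings → $21.48.
kidney beans only: max(6.2/3.1, 378/41) = 9.22 servings → $3.69.
cheddar only: max(6.2/0.1, 378/195) = 62 servings → $40.30.
bell pepper + kidney beans: the both-tight solution has a negative serving — not a feasible corner.
bell pepper + cheddar with both tight: 10.2 servings and 0.7875 servings → $13.26.
kidney beans + cheddar with both tight: 1.951 servings and 1.528 servings → $1.77.
The minimum over all feasible corners is $1.77.

$1.77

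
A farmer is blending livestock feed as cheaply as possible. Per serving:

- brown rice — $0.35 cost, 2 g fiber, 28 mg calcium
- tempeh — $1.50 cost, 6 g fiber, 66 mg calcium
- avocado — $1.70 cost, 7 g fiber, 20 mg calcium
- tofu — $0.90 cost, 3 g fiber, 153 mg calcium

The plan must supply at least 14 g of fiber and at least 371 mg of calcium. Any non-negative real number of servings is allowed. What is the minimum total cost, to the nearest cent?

$3.04

With two linear requirements the optimum uses one or two foods; enumerate the corners.
brown rice only: max(14/2, 371/28) = 13.25 servings → $4.64.
tempeh only: max(14/6, 371/66) = 5.621 servings → $8.43.
avocado only: max(14/7, 371/20) = 18.55 servings → $31.54.
tofu only: max(14/3, 371/153) = 4.667 servings → $4.20.
brown rice + tempeh with both targets exact would need a negative amount; discard.
brown rice + avocado with both targets exact would need a negative amount; discard.
brown rice + tofu with both tight: 4.635 servings and 1.577 servings → $3.04.
tempeh + avocado: the both-tight solution has a negative serving — not a feasible corner.
tempeh + tofu with both tight: 1.429 servings and 1.808 servings → $3.77.
avocado + tofu with both tight: 1.018 servings and 2.292 servings → $3.79.
The minimum over all feasible corners is $3.04.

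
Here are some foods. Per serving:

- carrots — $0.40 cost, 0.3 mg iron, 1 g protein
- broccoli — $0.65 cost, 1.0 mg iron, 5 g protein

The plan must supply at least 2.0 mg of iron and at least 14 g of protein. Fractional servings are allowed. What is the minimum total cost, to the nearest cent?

Compare the cost at each extreme point of the feasible region.
carrots only: max(2.0/0.3, 14/1) = 14 servings → $5.60.
broccoli only: max(2.0/1.0, 14/5) = 2.8 servings → $1.82.
carrots + broccoli with both targets exact would need a negative amount; discard.
The minimum over all feasible corners is $1.82.

$1.82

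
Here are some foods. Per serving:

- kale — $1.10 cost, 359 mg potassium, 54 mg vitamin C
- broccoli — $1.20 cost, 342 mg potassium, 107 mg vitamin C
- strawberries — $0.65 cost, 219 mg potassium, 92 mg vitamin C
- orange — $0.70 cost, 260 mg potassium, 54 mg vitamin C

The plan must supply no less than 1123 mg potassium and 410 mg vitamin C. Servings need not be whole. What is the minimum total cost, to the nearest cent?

Minimising a linear cost over {potassium ≥ 1123, vitamin C ≥ 410, servings ≥ 0} — the optimum is at a vertex, using one or two foods.
kale only: max(1123/359, 410/54) = 7.593 servings → $8.35.
broccoli only: max(1123/342, 410/107) = 3.832 servings → $4.60.
strawberries only: max(1123/219, 410/92) = 5.128 servings → $3.33.
orange only: max(1123/260, 410/54) = 7.593 servings → $5.31.
kale + broccoli: intersection lies outside the first quadrant.
kale + strawberries with both tight: 0.638 servings and 4.082 servings → $3.36.
kale + orange: intersection lies outside the first quadrant.
broccoli + strawberries with both tight: 1.684 servings and 2.498 servings → $3.64.
broccoli + orange with both targets exact would need a negative amount; discard.
strawberries + orange with both tight: 3.8 servings and 1.118 servings → $3.25.
The minimum over all feasible corners is $3.25.

$3.25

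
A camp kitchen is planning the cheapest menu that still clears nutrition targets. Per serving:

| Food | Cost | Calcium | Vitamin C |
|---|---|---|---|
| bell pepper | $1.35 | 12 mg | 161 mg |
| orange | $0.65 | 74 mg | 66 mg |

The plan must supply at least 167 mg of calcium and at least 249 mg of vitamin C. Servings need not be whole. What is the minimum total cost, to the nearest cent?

An LP optimum is at a vertex; with two nutrient constraints at most two foods are used. Check each candidate.
bell pepper only: max(167/12, 249/161) = 13.92 servings → $18.79.
orange only: max(167/74, 249/66) = 3.773 servings → $2.45.
bell pepper + orange with both tight: 0.6657 servings and 2.149 servings → $2.30.
So the least-cost plan costs $2.30.

$2.30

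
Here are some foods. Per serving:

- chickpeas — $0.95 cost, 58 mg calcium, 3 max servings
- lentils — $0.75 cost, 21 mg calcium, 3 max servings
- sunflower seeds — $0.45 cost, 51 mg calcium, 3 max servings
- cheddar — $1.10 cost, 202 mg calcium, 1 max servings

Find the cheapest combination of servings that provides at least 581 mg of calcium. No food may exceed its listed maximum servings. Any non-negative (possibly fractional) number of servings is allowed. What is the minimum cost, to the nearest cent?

$7.16

Cost per mg of calcium: cheddar $0.0054, sunflower seeds $0.0088, chickpeas $0.0164, lentils $0.0357.
Take 1 serving of cheddar: +202.0 mg calcium for $1.10 (total $1.10, still need 379.0 mg).
Take 3 servings of sunflower seeds: +153.0 mg calcium for $1.35 (total $2.45, still need 226.0 mg).
Take 3 servings of chickpeas: +174.0 mg calcium for $2.85 (total $5.30, still need 52.0 mg).
Take 2.476 servings of lentils: +52.0 mg calcium for $1.86 (total $7.16, still need 0.0 mg).
Filling from the cheapest source first is optimal under one linear minimum: $7.16.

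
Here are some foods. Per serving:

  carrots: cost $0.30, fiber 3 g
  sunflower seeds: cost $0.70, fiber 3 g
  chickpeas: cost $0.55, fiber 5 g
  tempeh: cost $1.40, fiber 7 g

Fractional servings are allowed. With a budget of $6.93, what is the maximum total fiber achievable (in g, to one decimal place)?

69.3 g

Fiber per dollar: carrots 10, chickpeas 9.091, tempeh 5, sunflower seeds 4.286.
With no serving limits, spend the whole cost allowance on carrots: $6.93 / $0.30 × 3 g = 69.3 g.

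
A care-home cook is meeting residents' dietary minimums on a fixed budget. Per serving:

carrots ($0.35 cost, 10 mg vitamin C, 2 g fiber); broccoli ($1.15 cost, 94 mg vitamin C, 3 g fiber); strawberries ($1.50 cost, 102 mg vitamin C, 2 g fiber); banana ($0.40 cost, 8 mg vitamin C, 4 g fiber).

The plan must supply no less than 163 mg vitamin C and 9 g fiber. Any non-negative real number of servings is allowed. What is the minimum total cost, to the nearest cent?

$2.30

With two linear requirements the optimum uses one or two foods; enumerate the corners.
carrots only: max(163/10, 9/2) = 16.3 servings → $5.71.
broccoli only: max(163/94, 9/3) = 3 servings → $3.45.
strawberries only: max(163/102, 9/2) = 4.5 servings → $6.75.
banana only: max(163/8, 9/4) = 20.38 servings → $8.15.
carrots + broccoli with both tight: 2.259 servings and 1.494 servings → $2.51.
carrots + strawberries with both tight: 3.217 servings and 1.283 servings → $3.05.
carrots + banana with both targets exact would need a negative amount; discard.
broccoli + strawberries: the both-tight solution has a negative serving — not a feasible corner.
broccoli + banana with both tight: 1.648 servings and 1.014 servings → $2.30.
strawberries + banana with both tight: 1.48 servings and 1.51 servings → $2.82.
Cheapest feasible corner: $2.30.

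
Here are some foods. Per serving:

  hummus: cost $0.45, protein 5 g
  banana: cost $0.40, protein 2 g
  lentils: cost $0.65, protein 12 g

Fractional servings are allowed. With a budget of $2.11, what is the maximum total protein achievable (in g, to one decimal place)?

39.0 g

Protein per dollar: lentils 18.46, hummus 11.11, banana 5.
With no serving limits, spend the whole cost allowance on lentils: $2.11 / $0.65 × 12 g = 39.0 g.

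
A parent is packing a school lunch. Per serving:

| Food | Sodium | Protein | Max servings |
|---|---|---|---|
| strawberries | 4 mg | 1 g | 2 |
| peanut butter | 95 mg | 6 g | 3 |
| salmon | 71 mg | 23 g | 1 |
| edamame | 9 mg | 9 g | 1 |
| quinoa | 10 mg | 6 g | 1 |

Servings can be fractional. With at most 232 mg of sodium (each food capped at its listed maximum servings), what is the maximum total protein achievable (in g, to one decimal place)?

48.5 g

Protein per mg sodium: edamame 1, quinoa 0.6, salmon 0.3239, strawberries 0.25, peanut butter 0.06316.
Take 1 serving of edamame: uses 9 mg sodium, +9.0 g protein (running total 9.0 g).
Take 1 serving of quinoa: uses 10 mg sodium, +6.0 g protein (running total 15.0 g).
Take 1 serving of salmon: uses 71 mg sodium, +23.0 g protein (running total 38.0 g).
Take 2 servings of strawberries: uses 8 mg sodium, +2.0 g protein (running total 40.0 g).
Take 1.411 servings of peanut butter: uses 134 mg sodium, +8.5 g protein (running total 48.5 g).
Filling greedily by protein-per-mg sodium is optimal for one linear limit, giving 48.5 g.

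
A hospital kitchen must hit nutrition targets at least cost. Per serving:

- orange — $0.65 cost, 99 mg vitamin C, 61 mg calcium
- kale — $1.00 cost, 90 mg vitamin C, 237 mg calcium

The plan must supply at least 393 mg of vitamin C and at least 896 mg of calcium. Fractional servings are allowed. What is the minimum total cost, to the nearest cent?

Minimising a linear cost over {vitamin C ≥ 393, calcium ≥ 896, servings ≥ 0} — the optimum is at a vertex, using one or two foods.
orange only: max(393/99, 896/61) = 14.69 servings → $9.55.
kale only: max(393/90, 896/237) = 4.367 servings → $4.37.
orange + kale with both tight: 0.6955 servings and 3.602 servings → $4.05.
The minimum over all feasible corners is $4.05.

$4.05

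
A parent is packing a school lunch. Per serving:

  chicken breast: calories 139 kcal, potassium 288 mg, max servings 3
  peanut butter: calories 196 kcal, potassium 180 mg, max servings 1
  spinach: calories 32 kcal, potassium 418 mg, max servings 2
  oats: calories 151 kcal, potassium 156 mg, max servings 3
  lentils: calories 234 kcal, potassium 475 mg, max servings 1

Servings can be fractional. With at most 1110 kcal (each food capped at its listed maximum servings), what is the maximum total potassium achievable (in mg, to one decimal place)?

Potassium per kcal: spinach 13.06, chicken breast 2.072, lentils 2.03, oats 1.033, peanut butter 0.9184.
Take 2 servings of spinach: uses 64 kcal, +836.0 mg potassium (running total 836.0 mg).
Take 3 servings of chicken breast: uses 417 kcal, +864.0 mg potassium (running total 1700.0 mg).
Take 1 serving of lentils: uses 234 kcal, +475.0 mg potassium (running total 2175.0 mg).
Take 2.616 servings of oats: uses 395 kcal, +408.1 mg potassium (running total 2583.1 mg).
Filling greedily by potassium-per-kcal is optimal for one linear limit, giving 2583.1 mg.

2583.1 mg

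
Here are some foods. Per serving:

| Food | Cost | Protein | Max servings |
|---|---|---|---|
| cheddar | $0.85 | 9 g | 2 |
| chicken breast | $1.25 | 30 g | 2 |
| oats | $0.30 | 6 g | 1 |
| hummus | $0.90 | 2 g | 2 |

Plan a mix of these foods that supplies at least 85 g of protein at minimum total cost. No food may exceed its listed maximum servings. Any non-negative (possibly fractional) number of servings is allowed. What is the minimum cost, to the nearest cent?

$4.95

Cost per g of protein: chicken breast $0.0417, oats $0.0500, cheddar $0.0944, hummus $0.4500.
Take 2 servings of chicken breast: +60.0 g protein for $2.50 (total $2.50, still need 25.0 g).
Take 1 serving of oats: +6.0 g protein for $0.30 (total $2.80, still need 19.0 g).
Take 2 servings of cheddar: +18.0 g protein for $1.70 (total $4.50, still need 1.0 g).
Take 0.5 servings of hummus: +1.0 g protein for $0.45 (total $4.95, still need 0.0 g).
Filling from the cheapest source first is optimal under one linear minimum: $4.95.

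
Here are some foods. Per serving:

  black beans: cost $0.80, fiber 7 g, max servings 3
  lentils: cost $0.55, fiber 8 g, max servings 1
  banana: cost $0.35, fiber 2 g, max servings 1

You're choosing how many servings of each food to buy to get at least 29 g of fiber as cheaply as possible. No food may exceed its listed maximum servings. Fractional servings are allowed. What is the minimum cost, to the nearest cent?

$2.95

Cost per g of fiber: lentils $0.0688, black beans $0.1143, banana $0.1750.
Take 1 serving of lentils: +8.0 g fiber for $0.55 (total $0.55, still need 21.0 g).
Take 3 servings of black beans: +21.0 g fiber for $2.40 (total $2.95, still need 0.0 g).
Greedy by cheapest-per-g is optimal for a single linear constraint, so the minimum cost is $2.95.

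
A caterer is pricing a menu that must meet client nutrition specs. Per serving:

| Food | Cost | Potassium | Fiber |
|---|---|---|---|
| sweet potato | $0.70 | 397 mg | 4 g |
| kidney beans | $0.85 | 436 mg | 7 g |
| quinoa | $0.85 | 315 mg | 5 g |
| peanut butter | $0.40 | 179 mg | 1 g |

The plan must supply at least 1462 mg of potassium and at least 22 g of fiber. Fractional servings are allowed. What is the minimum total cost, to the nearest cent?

$2.80

Compare the cost at each extreme point of the feasible region.
sweet potato only: max(1462/397, 22/4) = 5.5 servings → $3.85.
kidney beans only: max(1462/436, 22/7) = 3.353 servings → $2.85.
quinoa only: max(1462/315, 22/5) = 4.641 servings → $3.95.
peanut butter only: max(1462/179, 22/1) = 22 servings → $8.80.
sweet potato + kidney beans with both tight: 0.6203 servings and 2.788 servings → $2.80.
sweet potato + quinoa with both tight: 0.5241 servings and 3.981 servings → $3.75.
sweet potato + peanut butter: the both-tight solution has a negative serving — not a feasible corner.
kidney beans + quinoa with both targets exact would need a negative amount; discard.
kidney beans + peanut butter with both tight: 3.031 servings and 0.7858 servings → $2.89.
quinoa + peanut butter with both tight: 4.269 servings and 0.6552 servings → $3.89.
The minimum over all feasible corners is $2.80.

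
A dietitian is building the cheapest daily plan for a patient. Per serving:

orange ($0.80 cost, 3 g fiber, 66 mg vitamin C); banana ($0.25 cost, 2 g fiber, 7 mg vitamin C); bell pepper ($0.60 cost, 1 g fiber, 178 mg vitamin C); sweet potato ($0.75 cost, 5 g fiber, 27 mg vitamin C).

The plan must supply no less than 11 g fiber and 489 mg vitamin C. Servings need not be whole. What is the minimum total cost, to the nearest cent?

$2.60

Compare the cost at each extreme point of the feasible region.
orange only: max(11/3, 489/66) = 7.409 servings → $5.93.
banana only: max(11/2, 489/7) = 69.86 servings → $17.46.
bell pepper only: max(11/1, 489/178) = 11 servings → $6.60.
sweet potato only: max(11/5, 489/27) = 18.11 servings → $13.58.
orange + banana with both targets exact would need a negative amount; discard.
orange + bell pepper with both tight: 3.139 servings and 1.583 servings → $3.46.
orange + sweet potato: the both-tight solution has a negative serving — not a feasible corner.
banana + bell pepper with both tight: 4.209 servings and 2.582 servings → $2.60.
banana + sweet potato with both targets exact would need a negative amount; discard.
bell pepper + sweet potato with both tight: 2.489 servings and 1.702 servings → $2.77.
So the least-cost plan costs $2.60.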